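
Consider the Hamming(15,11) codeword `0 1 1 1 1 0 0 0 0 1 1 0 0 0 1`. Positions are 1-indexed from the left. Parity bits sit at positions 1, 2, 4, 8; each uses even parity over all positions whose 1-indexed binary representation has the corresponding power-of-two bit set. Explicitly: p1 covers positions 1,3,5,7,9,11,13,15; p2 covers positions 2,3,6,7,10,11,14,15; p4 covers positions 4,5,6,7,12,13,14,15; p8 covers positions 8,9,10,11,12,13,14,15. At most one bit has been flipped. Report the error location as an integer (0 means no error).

14

s1: b1⊕b3⊕b5⊕b7⊕b9⊕b11⊕b13⊕b15 = 0⊕1⊕1⊕0⊕0⊕1⊕0⊕1 = 0
s2: b2⊕b3⊕b6⊕b7⊕b10⊕b11⊕b14⊕b15 = 1⊕1⊕0⊕0⊕1⊕1⊕0⊕1 = 1
s4: b4⊕b5⊕b6⊕b7⊕b12⊕b13⊕b14⊕b15 = 1⊕1⊕0⊕0⊕0⊕0⊕0⊕1 = 1
s8: b8⊕b9⊕b10⊕b11⊕b12⊕b13⊕b14⊕b15 = 0⊕0⊕1⊕1⊕0⊕0⊕0⊕1 = 1
Syndrome (s8...s1) = 1110 → position 14.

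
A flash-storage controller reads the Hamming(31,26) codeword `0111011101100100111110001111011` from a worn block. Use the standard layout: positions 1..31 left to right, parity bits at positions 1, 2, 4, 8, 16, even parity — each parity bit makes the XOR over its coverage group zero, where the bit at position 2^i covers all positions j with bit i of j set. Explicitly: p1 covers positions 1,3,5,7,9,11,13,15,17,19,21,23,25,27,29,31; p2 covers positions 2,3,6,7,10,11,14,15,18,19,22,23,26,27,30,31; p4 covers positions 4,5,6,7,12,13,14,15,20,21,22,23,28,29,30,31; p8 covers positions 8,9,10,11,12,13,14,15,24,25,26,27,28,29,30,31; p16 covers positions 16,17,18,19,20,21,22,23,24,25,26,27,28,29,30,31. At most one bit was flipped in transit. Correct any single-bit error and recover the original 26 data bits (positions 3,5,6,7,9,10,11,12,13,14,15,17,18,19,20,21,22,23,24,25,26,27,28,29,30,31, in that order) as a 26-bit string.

s1: b1⊕b3⊕b5⊕b7⊕b9⊕b11⊕b13⊕b15⊕b17⊕b19⊕b21⊕b23⊕b25⊕b27⊕b29⊕b31 = 0⊕1⊕0⊕1⊕0⊕1⊕0⊕0⊕1⊕1⊕1⊕0⊕1⊕1⊕0⊕1 = 1
s2: b2⊕b3⊕b6⊕b7⊕b10⊕b11⊕b14⊕b15⊕b18⊕b19⊕b22⊕b23⊕b26⊕b27⊕b30⊕b31 = 1⊕1⊕1⊕1⊕1⊕1⊕1⊕0⊕1⊕1⊕0⊕0⊕1⊕1⊕1⊕1 = 1
s4: b4⊕b5⊕b6⊕b7⊕b12⊕b13⊕b14⊕b15⊕b20⊕b21⊕b22⊕b23⊕b28⊕b29⊕b30⊕b31 = 1⊕0⊕1⊕1⊕0⊕0⊕1⊕0⊕1⊕1⊕0⊕0⊕1⊕0⊕1⊕1 = 1
s8: b8⊕b9⊕b10⊕b11⊕b12⊕b13⊕b14⊕b15⊕b24⊕b25⊕b26⊕b27⊕b28⊕b29⊕b30⊕b31 = 1⊕0⊕1⊕1⊕0⊕0⊕1⊕0⊕0⊕1⊕1⊕1⊕1⊕0⊕1⊕1 = 0
s16: b16⊕b17⊕b18⊕b19⊕b20⊕b21⊕b22⊕b23⊕b24⊕b25⊕b26⊕b27⊕b28⊕b29⊕b30⊕b31 = 0⊕1⊕1⊕1⊕1⊕1⊕0⊕0⊕0⊕1⊕1⊕1⊕1⊕0⊕1⊕1 = 1
Syndrome (s16...s1) = 10111 → position 23.
Flip bit 23: corrected codeword = 0111011101100100111110101111011
Data bits at positions 3,5,6,7,9,10,11,12,13,14,15,17,18,19,20,21,22,23,24,25,26,27,28,29,30,31: 10110110010111110101111011

10110110010111110101111011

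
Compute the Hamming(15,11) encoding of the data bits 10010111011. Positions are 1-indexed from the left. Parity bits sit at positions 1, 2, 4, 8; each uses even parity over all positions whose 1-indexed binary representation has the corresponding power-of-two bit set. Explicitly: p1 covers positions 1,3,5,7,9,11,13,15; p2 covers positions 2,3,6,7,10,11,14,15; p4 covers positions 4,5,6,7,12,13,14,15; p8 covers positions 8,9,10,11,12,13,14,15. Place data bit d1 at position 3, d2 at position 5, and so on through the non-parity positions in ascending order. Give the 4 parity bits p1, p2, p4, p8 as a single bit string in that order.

Place data bits at non-power-of-two positions: b3=1, b5=0, b6=0, b7=1, b9=0, b10=1, b11=1, b12=1, b13=0, b14=1, b15=1.
p1 = XOR of data positions {3,5,7,9,11,13,15} = 1⊕0⊕1⊕0⊕1⊕0⊕1 = 0
p2 = XOR of data positions {3,6,7,10,11,14,15} = 1⊕0⊕1⊕1⊕1⊕1⊕1 = 0
p4 = XOR of data positions {5,6,7,12,13,14,15} = 0⊕0⊕1⊕1⊕0⊕1⊕1 = 0
p8 = XOR of data positions {9,10,11,12,13,14,15} = 0⊕1⊕1⊕1⊕0⊕1⊕1 = 1
Parity bits p1,p2,p4,p8 = 0001

0001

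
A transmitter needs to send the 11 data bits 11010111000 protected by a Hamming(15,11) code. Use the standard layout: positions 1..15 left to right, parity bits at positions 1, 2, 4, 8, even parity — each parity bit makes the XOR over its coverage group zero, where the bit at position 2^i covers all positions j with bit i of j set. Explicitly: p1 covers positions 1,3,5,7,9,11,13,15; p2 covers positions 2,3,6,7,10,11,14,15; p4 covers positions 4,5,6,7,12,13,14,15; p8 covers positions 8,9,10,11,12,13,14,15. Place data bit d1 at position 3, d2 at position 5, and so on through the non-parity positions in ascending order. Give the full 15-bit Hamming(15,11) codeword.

Place data bits at non-power-of-two positions: b3=1, b5=1, b6=0, b7=1, b9=0, b10=1, b11=1, b12=1, b13=0, b14=0, b15=0.
p1 = XOR of data positions {3,5,7,9,11,13,15} = 1⊕1⊕1⊕0⊕1⊕0⊕0 = 0
p2 = XOR of data positions {3,6,7,10,11,14,15} = 1⊕0⊕1⊕1⊕1⊕0⊕0 = 0
p4 = XOR of data positions {5,6,7,12,13,14,15} = 1⊕0⊕1⊕1⊕0⊕0⊕0 = 1
p8 = XOR of data positions {9,10,11,12,13,14,15} = 0⊕1⊕1⊕1⊕0⊕0⊕0 = 1
Codeword b1..b15 = 001110110111000

001110110111000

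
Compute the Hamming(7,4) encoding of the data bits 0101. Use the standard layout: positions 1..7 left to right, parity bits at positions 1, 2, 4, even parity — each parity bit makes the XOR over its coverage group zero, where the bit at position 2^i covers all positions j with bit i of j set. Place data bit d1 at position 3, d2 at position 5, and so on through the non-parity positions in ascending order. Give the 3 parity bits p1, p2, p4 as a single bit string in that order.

010

Place data bits at non-power-of-two positions: b3=0, b5=1, b6=0, b7=1.
p1 = XOR of data positions {3,5,7} = 0⊕1⊕1 = 0
p2 = XOR of data positions {3,6,7} = 0⊕0⊕1 = 1
p4 = XOR of data positions {5,6,7} = 1⊕0⊕1 = 0
Parity bits p1,p2,p4 = 010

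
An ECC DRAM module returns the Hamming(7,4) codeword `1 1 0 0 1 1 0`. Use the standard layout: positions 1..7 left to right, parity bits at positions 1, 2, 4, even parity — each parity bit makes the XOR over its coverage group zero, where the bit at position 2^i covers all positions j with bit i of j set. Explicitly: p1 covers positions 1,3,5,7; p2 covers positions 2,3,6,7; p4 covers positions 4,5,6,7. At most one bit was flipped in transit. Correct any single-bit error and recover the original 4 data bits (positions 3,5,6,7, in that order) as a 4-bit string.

s1: b1⊕b3⊕b5⊕b7 = 1⊕0⊕1⊕0 = 0
s2: b2⊕b3⊕b6⊕b7 = 1⊕0⊕1⊕0 = 0
s4: b4⊕b5⊕b6⊕b7 = 0⊕1⊕1⊕0 = 0
Syndrome (s4...s1) = 000 → position 0 (no error).
No correction needed.
Data bits at positions 3,5,6,7: 0110

0110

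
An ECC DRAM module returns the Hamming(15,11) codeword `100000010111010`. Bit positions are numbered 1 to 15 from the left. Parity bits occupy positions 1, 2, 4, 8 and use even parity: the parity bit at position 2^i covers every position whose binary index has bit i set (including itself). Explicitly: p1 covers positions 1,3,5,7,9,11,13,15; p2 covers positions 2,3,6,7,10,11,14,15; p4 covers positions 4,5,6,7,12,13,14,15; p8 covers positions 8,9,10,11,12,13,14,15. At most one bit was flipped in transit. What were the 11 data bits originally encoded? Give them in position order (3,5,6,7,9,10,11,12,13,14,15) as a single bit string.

00000011010

s1: b1⊕b3⊕b5⊕b7⊕b9⊕b11⊕b13⊕b15 = 1⊕0⊕0⊕0⊕0⊕1⊕0⊕0 = 0
s2: b2⊕b3⊕b6⊕b7⊕b10⊕b11⊕b14⊕b15 = 0⊕0⊕0⊕0⊕1⊕1⊕1⊕0 = 1
s4: b4⊕b5⊕b6⊕b7⊕b12⊕b13⊕b14⊕b15 = 0⊕0⊕0⊕0⊕1⊕0⊕1⊕0 = 0
s8: b8⊕b9⊕b10⊕b11⊕b12⊕b13⊕b14⊕b15 = 1⊕0⊕1⊕1⊕1⊕0⊕1⊕0 = 1
Syndrome (s8...s1) = 1010 → position 10.
Flip bit 10: corrected codeword = 100000010011010
Data bits at positions 3,5,6,7,9,10,11,12,13,14,15: 00000011010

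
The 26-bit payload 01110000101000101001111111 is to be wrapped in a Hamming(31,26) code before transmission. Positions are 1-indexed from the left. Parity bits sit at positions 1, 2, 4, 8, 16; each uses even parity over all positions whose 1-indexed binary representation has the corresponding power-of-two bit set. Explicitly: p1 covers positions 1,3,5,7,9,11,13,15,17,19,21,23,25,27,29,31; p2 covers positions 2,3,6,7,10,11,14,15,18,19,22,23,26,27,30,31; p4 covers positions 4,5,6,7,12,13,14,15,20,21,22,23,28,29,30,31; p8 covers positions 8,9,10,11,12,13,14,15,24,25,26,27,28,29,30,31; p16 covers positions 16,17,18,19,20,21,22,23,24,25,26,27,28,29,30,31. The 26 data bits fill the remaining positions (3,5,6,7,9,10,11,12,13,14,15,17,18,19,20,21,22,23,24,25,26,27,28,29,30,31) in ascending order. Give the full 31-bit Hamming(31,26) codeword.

Place data bits at non-power-of-two positions: b3=0, b5=1, b6=1, b7=1, b9=0, b10=0, b11=0, b12=0, b13=1, b14=0, b15=1, b17=0, b18=0, b19=0, b20=1, b21=0, b22=1, b23=0, b24=0, b25=1, b26=1, b27=1, b28=1, b29=1, b30=1, b31=1.
p1 = XOR of data positions {3,5,7,9,11,13,15,17,19,21,23,25,27,29,31} = 0⊕1⊕1⊕0⊕0⊕1⊕1⊕0⊕0⊕0⊕0⊕1⊕1⊕1⊕1 = 0
p2 = XOR of data positions {3,6,7,10,11,14,15,18,19,22,23,26,27,30,31} = 0⊕1⊕1⊕0⊕0⊕0⊕1⊕0⊕0⊕1⊕0⊕1⊕1⊕1⊕1 = 0
p4 = XOR of data positions {5,6,7,12,13,14,15,20,21,22,23,28,29,30,31} = 1⊕1⊕1⊕0⊕1⊕0⊕1⊕1⊕0⊕1⊕0⊕1⊕1⊕1⊕1 = 1
p8 = XOR of data positions {9,10,11,12,13,14,15,24,25,26,27,28,29,30,31} = 0⊕0⊕0⊕0⊕1⊕0⊕1⊕0⊕1⊕1⊕1⊕1⊕1⊕1⊕1 = 1
p16 = XOR of data positions {17,18,19,20,21,22,23,24,25,26,27,28,29,30,31} = 0⊕0⊕0⊕1⊕0⊕1⊕0⊕0⊕1⊕1⊕1⊕1⊕1⊕1⊕1 = 1
Codeword b1..b31 = 0001111100001011000101001111111

0001111100001011000101001111111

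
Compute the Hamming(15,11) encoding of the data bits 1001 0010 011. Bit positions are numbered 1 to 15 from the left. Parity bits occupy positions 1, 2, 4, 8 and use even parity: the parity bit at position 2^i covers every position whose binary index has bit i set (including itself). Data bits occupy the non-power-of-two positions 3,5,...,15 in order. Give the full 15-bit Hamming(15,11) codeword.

Place data bits at non-power-of-two positions: b3=1, b5=0, b6=0, b7=1, b9=0, b10=0, b11=1, b12=0, b13=0, b14=1, b15=1.
p1 = XOR of data positions {3,5,7,9,11,13,15} = 1⊕0⊕1⊕0⊕1⊕0⊕1 = 0
p2 = XOR of data positions {3,6,7,10,11,14,15} = 1⊕0⊕1⊕0⊕1⊕1⊕1 = 1
p4 = XOR of data positions {5,6,7,12,13,14,15} = 0⊕0⊕1⊕0⊕0⊕1⊕1 = 1
p8 = XOR of data positions {9,10,11,12,13,14,15} = 0⊕0⊕1⊕0⊕0⊕1⊕1 = 1
Codeword b1..b15 = 011100110010011

011100110010011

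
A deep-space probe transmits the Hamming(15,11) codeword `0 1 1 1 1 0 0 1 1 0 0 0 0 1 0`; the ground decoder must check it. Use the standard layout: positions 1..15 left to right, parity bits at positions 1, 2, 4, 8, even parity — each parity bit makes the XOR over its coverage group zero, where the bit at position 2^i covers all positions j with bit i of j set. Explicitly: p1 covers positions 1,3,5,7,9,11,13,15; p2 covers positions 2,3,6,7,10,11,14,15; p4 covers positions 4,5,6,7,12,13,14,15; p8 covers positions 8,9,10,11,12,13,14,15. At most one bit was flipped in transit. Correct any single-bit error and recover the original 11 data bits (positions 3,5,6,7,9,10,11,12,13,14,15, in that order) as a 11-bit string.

s1: b1⊕b3⊕b5⊕b7⊕b9⊕b11⊕b13⊕b15 = 0⊕1⊕1⊕0⊕1⊕0⊕0⊕0 = 1
s2: b2⊕b3⊕b6⊕b7⊕b10⊕b11⊕b14⊕b15 = 1⊕1⊕0⊕0⊕0⊕0⊕1⊕0 = 1
s4: b4⊕b5⊕b6⊕b7⊕b12⊕b13⊕b14⊕b15 = 1⊕1⊕0⊕0⊕0⊕0⊕1⊕0 = 1
s8: b8⊕b9⊕b10⊕b11⊕b12⊕b13⊕b14⊕b15 = 1⊕1⊕0⊕0⊕0⊕0⊕1⊕0 = 1
Syndrome (s8...s1) = 1111 → position 15.
Flip bit 15: corrected codeword = 011110011000011
Data bits at positions 3,5,6,7,9,10,11,12,13,14,15: 11001000011

11001000011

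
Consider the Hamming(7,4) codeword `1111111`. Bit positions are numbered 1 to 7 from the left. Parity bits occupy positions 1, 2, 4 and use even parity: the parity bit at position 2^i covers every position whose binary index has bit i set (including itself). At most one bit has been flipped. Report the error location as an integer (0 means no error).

0

s1: b1⊕b3⊕b5⊕b7 = 1⊕1⊕1⊕1 = 0
s2: b2⊕b3⊕b6⊕b7 = 1⊕1⊕1⊕1 = 0
s4: b4⊕b5⊕b6⊕b7 = 1⊕1⊕1⊕1 = 0
Syndrome (s4...s1) = 000 → position 0 (no error).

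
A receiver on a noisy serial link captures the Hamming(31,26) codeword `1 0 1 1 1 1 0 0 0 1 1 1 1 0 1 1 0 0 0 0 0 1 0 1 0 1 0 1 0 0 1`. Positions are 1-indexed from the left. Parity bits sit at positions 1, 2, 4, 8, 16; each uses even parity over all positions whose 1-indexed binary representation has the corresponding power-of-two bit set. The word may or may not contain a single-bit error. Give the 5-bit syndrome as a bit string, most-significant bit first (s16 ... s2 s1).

01101

s1: b1⊕b3⊕b5⊕b7⊕b9⊕b11⊕b13⊕b15⊕b17⊕b19⊕b21⊕b23⊕b25⊕b27⊕b29⊕b31 = 1⊕1⊕1⊕0⊕0⊕1⊕1⊕1⊕0⊕0⊕0⊕0⊕0⊕0⊕0⊕1 = 1
s2: b2⊕b3⊕b6⊕b7⊕b10⊕b11⊕b14⊕b15⊕b18⊕b19⊕b22⊕b23⊕b26⊕b27⊕b30⊕b31 = 0⊕1⊕1⊕0⊕1⊕1⊕0⊕1⊕0⊕0⊕1⊕0⊕1⊕0⊕0⊕1 = 0
s4: b4⊕b5⊕b6⊕b7⊕b12⊕b13⊕b14⊕b15⊕b20⊕b21⊕b22⊕b23⊕b28⊕b29⊕b30⊕b31 = 1⊕1⊕1⊕0⊕1⊕1⊕0⊕1⊕0⊕0⊕1⊕0⊕1⊕0⊕0⊕1 = 1
s8: b8⊕b9⊕b10⊕b11⊕b12⊕b13⊕b14⊕b15⊕b24⊕b25⊕b26⊕b27⊕b28⊕b29⊕b30⊕b31 = 0⊕0⊕1⊕1⊕1⊕1⊕0⊕1⊕1⊕0⊕1⊕0⊕1⊕0⊕0⊕1 = 1
s16: b16⊕b17⊕b18⊕b19⊕b20⊕b21⊕b22⊕b23⊕b24⊕b25⊕b26⊕b27⊕b28⊕b29⊕b30⊕b31 = 1⊕0⊕0⊕0⊕0⊕0⊕1⊕0⊕1⊕0⊕1⊕0⊕1⊕0⊕0⊕1 = 0
Syndrome (s16...s1) = 01101 → position 13.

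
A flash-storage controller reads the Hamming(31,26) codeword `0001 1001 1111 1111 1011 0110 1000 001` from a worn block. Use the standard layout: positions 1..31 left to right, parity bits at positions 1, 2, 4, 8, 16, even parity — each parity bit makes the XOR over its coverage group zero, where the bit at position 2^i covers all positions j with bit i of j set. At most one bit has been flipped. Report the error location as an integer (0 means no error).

s1: b1⊕b3⊕b5⊕b7⊕b9⊕b11⊕b13⊕b15⊕b17⊕b19⊕b21⊕b23⊕b25⊕b27⊕b29⊕b31 = 0⊕0⊕1⊕0⊕1⊕1⊕1⊕1⊕1⊕1⊕0⊕1⊕1⊕0⊕0⊕1 = 0
s2: b2⊕b3⊕b6⊕b7⊕b10⊕b11⊕b14⊕b15⊕b18⊕b19⊕b22⊕b23⊕b26⊕b27⊕b30⊕b31 = 0⊕0⊕0⊕0⊕1⊕1⊕1⊕1⊕0⊕1⊕1⊕1⊕0⊕0⊕0⊕1 = 0
s4: b4⊕b5⊕b6⊕b7⊕b12⊕b13⊕b14⊕b15⊕b20⊕b21⊕b22⊕b23⊕b28⊕b29⊕b30⊕b31 = 1⊕1⊕0⊕0⊕1⊕1⊕1⊕1⊕1⊕0⊕1⊕1⊕0⊕0⊕0⊕1 = 0
s8: b8⊕b9⊕b10⊕b11⊕b12⊕b13⊕b14⊕b15⊕b24⊕b25⊕b26⊕b27⊕b28⊕b29⊕b30⊕b31 = 1⊕1⊕1⊕1⊕1⊕1⊕1⊕1⊕0⊕1⊕0⊕0⊕0⊕0⊕0⊕1 = 0
s16: b16⊕b17⊕b18⊕b19⊕b20⊕b21⊕b22⊕b23⊕b24⊕b25⊕b26⊕b27⊕b28⊕b29⊕b30⊕b31 = 1⊕1⊕0⊕1⊕1⊕0⊕1⊕1⊕0⊕1⊕0⊕0⊕0⊕0⊕0⊕1 = 0
Syndrome (s16...s1) = 00000 → position 0 (no error).

0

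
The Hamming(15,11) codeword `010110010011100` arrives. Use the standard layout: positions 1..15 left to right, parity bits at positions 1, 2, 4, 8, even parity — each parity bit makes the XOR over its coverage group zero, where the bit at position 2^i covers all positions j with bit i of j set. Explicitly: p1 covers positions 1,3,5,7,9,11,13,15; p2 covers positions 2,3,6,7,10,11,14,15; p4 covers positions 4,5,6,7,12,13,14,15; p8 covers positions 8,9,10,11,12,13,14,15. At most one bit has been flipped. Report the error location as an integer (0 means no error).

1

s1: b1⊕b3⊕b5⊕b7⊕b9⊕b11⊕b13⊕b15 = 0⊕0⊕1⊕0⊕0⊕1⊕1⊕0 = 1
s2: b2⊕b3⊕b6⊕b7⊕b10⊕b11⊕b14⊕b15 = 1⊕0⊕0⊕0⊕0⊕1⊕0⊕0 = 0
s4: b4⊕b5⊕b6⊕b7⊕b12⊕b13⊕b14⊕b15 = 1⊕1⊕0⊕0⊕1⊕1⊕0⊕0 = 0
s8: b8⊕b9⊕b10⊕b11⊕b12⊕b13⊕b14⊕b15 = 1⊕0⊕0⊕1⊕1⊕1⊕0⊕0 = 0
Syndrome (s8...s1) = 0001 → position 1.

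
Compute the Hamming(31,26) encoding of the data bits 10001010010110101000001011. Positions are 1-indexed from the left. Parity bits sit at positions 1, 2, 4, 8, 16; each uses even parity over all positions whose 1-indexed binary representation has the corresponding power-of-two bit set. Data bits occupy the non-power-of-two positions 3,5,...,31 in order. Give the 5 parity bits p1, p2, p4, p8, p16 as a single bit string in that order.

11001

Place data bits at non-power-of-two positions: b3=1, b5=0, b6=0, b7=0, b9=1, b10=0, b11=1, b12=0, b13=0, b14=1, b15=0, b17=1, b18=1, b19=0, b20=1, b21=0, b22=1, b23=0, b24=0, b25=0, b26=0, b27=0, b28=1, b29=0, b30=1, b31=1.
p1 = XOR of data positions {3,5,7,9,11,13,15,17,19,21,23,25,27,29,31} = 1⊕0⊕0⊕1⊕1⊕0⊕0⊕1⊕0⊕0⊕0⊕0⊕0⊕0⊕1 = 1
p2 = XOR of data positions {3,6,7,10,11,14,15,18,19,22,23,26,27,30,31} = 1⊕0⊕0⊕0⊕1⊕1⊕0⊕1⊕0⊕1⊕0⊕0⊕0⊕1⊕1 = 1
p4 = XOR of data positions {5,6,7,12,13,14,15,20,21,22,23,28,29,30,31} = 0⊕0⊕0⊕0⊕0⊕1⊕0⊕1⊕0⊕1⊕0⊕1⊕0⊕1⊕1 = 0
p8 = XOR of data positions {9,10,11,12,13,14,15,24,25,26,27,28,29,30,31} = 1⊕0⊕1⊕0⊕0⊕1⊕0⊕0⊕0⊕0⊕0⊕1⊕0⊕1⊕1 = 0
p16 = XOR of data positions {17,18,19,20,21,22,23,24,25,26,27,28,29,30,31} = 1⊕1⊕0⊕1⊕0⊕1⊕0⊕0⊕0⊕0⊕0⊕1⊕0⊕1⊕1 = 1
Parity bits p1,p2,p4,p8,p16 = 11001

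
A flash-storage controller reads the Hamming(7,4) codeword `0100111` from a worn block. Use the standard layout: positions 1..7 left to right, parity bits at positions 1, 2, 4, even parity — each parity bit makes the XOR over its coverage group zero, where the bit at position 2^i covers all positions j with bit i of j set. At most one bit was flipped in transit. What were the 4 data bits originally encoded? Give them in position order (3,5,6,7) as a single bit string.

s1: b1⊕b3⊕b5⊕b7 = 0⊕0⊕1⊕1 = 0
s2: b2⊕b3⊕b6⊕b7 = 1⊕0⊕1⊕1 = 1
s4: b4⊕b5⊕b6⊕b7 = 0⊕1⊕1⊕1 = 1
Syndrome (s4...s1) = 110 → position 6.
Flip bit 6: corrected codeword = 0100101
Data bits at positions 3,5,6,7: 0101

0101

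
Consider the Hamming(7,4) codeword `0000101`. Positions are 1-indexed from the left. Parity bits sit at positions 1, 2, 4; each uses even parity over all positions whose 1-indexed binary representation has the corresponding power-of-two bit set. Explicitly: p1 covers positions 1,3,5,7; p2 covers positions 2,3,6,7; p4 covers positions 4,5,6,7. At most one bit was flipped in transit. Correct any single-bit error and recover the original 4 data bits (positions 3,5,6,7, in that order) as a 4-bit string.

s1: b1⊕b3⊕b5⊕b7 = 0⊕0⊕1⊕1 = 0
s2: b2⊕b3⊕b6⊕b7 = 0⊕0⊕0⊕1 = 1
s4: b4⊕b5⊕b6⊕b7 = 0⊕1⊕0⊕1 = 0
Syndrome (s4...s1) = 010 → position 2.
Flip bit 2: corrected codeword = 0100101
Data bits at positions 3,5,6,7: 0101

0101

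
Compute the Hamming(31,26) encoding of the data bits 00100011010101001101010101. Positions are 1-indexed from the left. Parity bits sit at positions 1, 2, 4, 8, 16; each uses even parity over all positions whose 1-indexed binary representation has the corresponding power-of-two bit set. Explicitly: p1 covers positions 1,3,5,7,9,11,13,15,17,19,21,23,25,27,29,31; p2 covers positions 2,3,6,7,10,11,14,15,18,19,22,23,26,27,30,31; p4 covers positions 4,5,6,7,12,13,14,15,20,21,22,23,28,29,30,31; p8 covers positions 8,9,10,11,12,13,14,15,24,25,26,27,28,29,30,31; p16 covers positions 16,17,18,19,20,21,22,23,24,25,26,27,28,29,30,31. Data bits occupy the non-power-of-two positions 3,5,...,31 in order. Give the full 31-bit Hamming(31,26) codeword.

0001010100110100101001101010101

Place data bits at non-power-of-two positions: b3=0, b5=0, b6=1, b7=0, b9=0, b10=0, b11=1, b12=1, b13=0, b14=1, b15=0, b17=1, b18=0, b19=1, b20=0, b21=0, b22=1, b23=1, b24=0, b25=1, b26=0, b27=1, b28=0, b29=1, b30=0, b31=1.
p1 = XOR of data positions {3,5,7,9,11,13,15,17,19,21,23,25,27,29,31} = 0⊕0⊕0⊕0⊕1⊕0⊕0⊕1⊕1⊕0⊕1⊕1⊕1⊕1⊕1 = 0
p2 = XOR of data positions {3,6,7,10,11,14,15,18,19,22,23,26,27,30,31} = 0⊕1⊕0⊕0⊕1⊕1⊕0⊕0⊕1⊕1⊕1⊕0⊕1⊕0⊕1 = 0
p4 = XOR of data positions {5,6,7,12,13,14,15,20,21,22,23,28,29,30,31} = 0⊕1⊕0⊕1⊕0⊕1⊕0⊕0⊕0⊕1⊕1⊕0⊕1⊕0⊕1 = 1
p8 = XOR of data positions {9,10,11,12,13,14,15,24,25,26,27,28,29,30,31} = 0⊕0⊕1⊕1⊕0⊕1⊕0⊕0⊕1⊕0⊕1⊕0⊕1⊕0⊕1 = 1
p16 = XOR of data positions {17,18,19,20,21,22,23,24,25,26,27,28,29,30,31} = 1⊕0⊕1⊕0⊕0⊕1⊕1⊕0⊕1⊕0⊕1⊕0⊕1⊕0⊕1 = 0
Codeword b1..b31 = 0001010100110100101001101010101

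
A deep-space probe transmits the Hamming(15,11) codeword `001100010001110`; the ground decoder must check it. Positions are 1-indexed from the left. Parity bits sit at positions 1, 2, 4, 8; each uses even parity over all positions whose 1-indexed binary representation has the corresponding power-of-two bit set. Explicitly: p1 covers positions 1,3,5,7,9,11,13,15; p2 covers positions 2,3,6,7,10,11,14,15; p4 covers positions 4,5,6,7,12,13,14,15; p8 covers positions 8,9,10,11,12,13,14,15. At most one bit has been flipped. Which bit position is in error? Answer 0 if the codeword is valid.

0

s1: b1⊕b3⊕b5⊕b7⊕b9⊕b11⊕b13⊕b15 = 0⊕1⊕0⊕0⊕0⊕0⊕1⊕0 = 0
s2: b2⊕b3⊕b6⊕b7⊕b10⊕b11⊕b14⊕b15 = 0⊕1⊕0⊕0⊕0⊕0⊕1⊕0 = 0
s4: b4⊕b5⊕b6⊕b7⊕b12⊕b13⊕b14⊕b15 = 1⊕0⊕0⊕0⊕1⊕1⊕1⊕0 = 0
s8: b8⊕b9⊕b10⊕b11⊕b12⊕b13⊕b14⊕b15 = 1⊕0⊕0⊕0⊕1⊕1⊕1⊕0 = 0
Syndrome (s8...s1) = 0000 → position 0 (no error).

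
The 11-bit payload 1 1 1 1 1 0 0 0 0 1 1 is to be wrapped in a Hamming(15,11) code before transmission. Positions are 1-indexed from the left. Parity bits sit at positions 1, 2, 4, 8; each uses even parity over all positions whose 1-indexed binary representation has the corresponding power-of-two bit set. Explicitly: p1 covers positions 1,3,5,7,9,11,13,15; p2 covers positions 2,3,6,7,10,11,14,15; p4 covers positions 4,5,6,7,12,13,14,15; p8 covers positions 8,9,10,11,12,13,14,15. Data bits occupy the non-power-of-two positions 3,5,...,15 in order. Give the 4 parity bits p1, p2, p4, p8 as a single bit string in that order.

Place data bits at non-power-of-two positions: b3=1, b5=1, b6=1, b7=1, b9=1, b10=0, b11=0, b12=0, b13=0, b14=1, b15=1.
p1 = XOR of data positions {3,5,7,9,11,13,15} = 1⊕1⊕1⊕1⊕0⊕0⊕1 = 1
p2 = XOR of data positions {3,6,7,10,11,14,15} = 1⊕1⊕1⊕0⊕0⊕1⊕1 = 1
p4 = XOR of data positions {5,6,7,12,13,14,15} = 1⊕1⊕1⊕0⊕0⊕1⊕1 = 1
p8 = XOR of data positions {9,10,11,12,13,14,15} = 1⊕0⊕0⊕0⊕0⊕1⊕1 = 1
Parity bits p1,p2,p4,p8 = 1111

1111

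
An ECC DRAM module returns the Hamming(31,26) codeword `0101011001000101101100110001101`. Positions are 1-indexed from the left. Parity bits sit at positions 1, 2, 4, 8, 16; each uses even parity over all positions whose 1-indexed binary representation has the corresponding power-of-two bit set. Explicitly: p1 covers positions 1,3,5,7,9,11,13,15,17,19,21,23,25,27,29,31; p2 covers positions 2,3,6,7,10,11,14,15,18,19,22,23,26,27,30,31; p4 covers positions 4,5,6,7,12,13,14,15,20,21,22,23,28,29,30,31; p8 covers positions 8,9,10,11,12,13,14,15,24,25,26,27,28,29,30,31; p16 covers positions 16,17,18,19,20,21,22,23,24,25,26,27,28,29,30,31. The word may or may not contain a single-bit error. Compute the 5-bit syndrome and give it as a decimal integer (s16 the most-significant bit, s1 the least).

s1: b1⊕b3⊕b5⊕b7⊕b9⊕b11⊕b13⊕b15⊕b17⊕b19⊕b21⊕b23⊕b25⊕b27⊕b29⊕b31 = 0⊕0⊕0⊕1⊕0⊕0⊕0⊕0⊕1⊕1⊕0⊕1⊕0⊕0⊕1⊕1 = 0
s2: b2⊕b3⊕b6⊕b7⊕b10⊕b11⊕b14⊕b15⊕b18⊕b19⊕b22⊕b23⊕b26⊕b27⊕b30⊕b31 = 1⊕0⊕1⊕1⊕1⊕0⊕1⊕0⊕0⊕1⊕0⊕1⊕0⊕0⊕0⊕1 = 0
s4: b4⊕b5⊕b6⊕b7⊕b12⊕b13⊕b14⊕b15⊕b20⊕b21⊕b22⊕b23⊕b28⊕b29⊕b30⊕b31 = 1⊕0⊕1⊕1⊕0⊕0⊕1⊕0⊕1⊕0⊕0⊕1⊕1⊕1⊕0⊕1 = 1
s8: b8⊕b9⊕b10⊕b11⊕b12⊕b13⊕b14⊕b15⊕b24⊕b25⊕b26⊕b27⊕b28⊕b29⊕b30⊕b31 = 0⊕0⊕1⊕0⊕0⊕0⊕1⊕0⊕1⊕0⊕0⊕0⊕1⊕1⊕0⊕1 = 0
s16: b16⊕b17⊕b18⊕b19⊕b20⊕b21⊕b22⊕b23⊕b24⊕b25⊕b26⊕b27⊕b28⊕b29⊕b30⊕b31 = 1⊕1⊕0⊕1⊕1⊕0⊕0⊕1⊕1⊕0⊕0⊕0⊕1⊕1⊕0⊕1 = 1
Syndrome (s16...s1) = 10100 → position 20.

20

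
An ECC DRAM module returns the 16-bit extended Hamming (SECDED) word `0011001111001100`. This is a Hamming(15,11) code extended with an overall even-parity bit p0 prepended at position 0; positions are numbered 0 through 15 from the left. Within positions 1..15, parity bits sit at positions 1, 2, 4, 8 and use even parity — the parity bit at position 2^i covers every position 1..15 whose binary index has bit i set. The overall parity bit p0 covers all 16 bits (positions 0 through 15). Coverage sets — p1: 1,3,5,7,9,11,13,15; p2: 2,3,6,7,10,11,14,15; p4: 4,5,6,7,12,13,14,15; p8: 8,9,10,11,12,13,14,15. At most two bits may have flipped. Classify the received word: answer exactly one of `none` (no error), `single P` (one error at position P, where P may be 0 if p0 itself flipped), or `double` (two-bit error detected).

none

s1: b1⊕b3⊕b5⊕b7⊕b9⊕b11⊕b13⊕b15 = 0⊕1⊕0⊕1⊕1⊕0⊕1⊕0 = 0
s2: b2⊕b3⊕b6⊕b7⊕b10⊕b11⊕b14⊕b15 = 1⊕1⊕1⊕1⊕0⊕0⊕0⊕0 = 0
s4: b4⊕b5⊕b6⊕b7⊕b12⊕b13⊕b14⊕b15 = 0⊕0⊕1⊕1⊕1⊕1⊕0⊕0 = 0
s8: b8⊕b9⊕b10⊕b11⊕b12⊕b13⊕b14⊕b15 = 1⊕1⊕0⊕0⊕1⊕1⊕0⊕0 = 0
Syndrome (s8...s1) = 0000 → position 0 (no error).
Overall parity (XOR of all 16 bits, including p0): 0⊕0⊕1⊕1⊕0⊕0⊕1⊕1⊕1⊕1⊕0⊕0⊕1⊕1⊕0⊕0 = 0
Overall=0, syndrome position=0 → no error.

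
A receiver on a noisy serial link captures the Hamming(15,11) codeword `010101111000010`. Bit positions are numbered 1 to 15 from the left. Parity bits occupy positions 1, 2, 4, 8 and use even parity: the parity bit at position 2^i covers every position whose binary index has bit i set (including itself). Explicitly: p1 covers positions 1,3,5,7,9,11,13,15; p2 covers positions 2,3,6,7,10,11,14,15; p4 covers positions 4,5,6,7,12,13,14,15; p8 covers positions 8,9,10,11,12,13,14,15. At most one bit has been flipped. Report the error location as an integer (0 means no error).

8

s1: b1⊕b3⊕b5⊕b7⊕b9⊕b11⊕b13⊕b15 = 0⊕0⊕0⊕1⊕1⊕0⊕0⊕0 = 0
s2: b2⊕b3⊕b6⊕b7⊕b10⊕b11⊕b14⊕b15 = 1⊕0⊕1⊕1⊕0⊕0⊕1⊕0 = 0
s4: b4⊕b5⊕b6⊕b7⊕b12⊕b13⊕b14⊕b15 = 1⊕0⊕1⊕1⊕0⊕0⊕1⊕0 = 0
s8: b8⊕b9⊕b10⊕b11⊕b12⊕b13⊕b14⊕b15 = 1⊕1⊕0⊕0⊕0⊕0⊕1⊕0 = 1
Syndrome (s8...s1) = 1000 → position 8.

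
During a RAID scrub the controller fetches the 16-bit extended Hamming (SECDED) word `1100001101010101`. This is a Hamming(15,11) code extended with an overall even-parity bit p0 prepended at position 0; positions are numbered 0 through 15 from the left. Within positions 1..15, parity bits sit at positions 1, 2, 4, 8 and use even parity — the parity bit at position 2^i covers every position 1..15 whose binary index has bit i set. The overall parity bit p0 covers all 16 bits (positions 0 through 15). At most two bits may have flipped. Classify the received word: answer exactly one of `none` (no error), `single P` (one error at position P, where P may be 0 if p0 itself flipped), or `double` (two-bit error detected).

none

s1: b1⊕b3⊕b5⊕b7⊕b9⊕b11⊕b13⊕b15 = 1⊕0⊕0⊕1⊕1⊕1⊕1⊕1 = 0
s2: b2⊕b3⊕b6⊕b7⊕b10⊕b11⊕b14⊕b15 = 0⊕0⊕1⊕1⊕0⊕1⊕0⊕1 = 0
s4: b4⊕b5⊕b6⊕b7⊕b12⊕b13⊕b14⊕b15 = 0⊕0⊕1⊕1⊕0⊕1⊕0⊕1 = 0
s8: b8⊕b9⊕b10⊕b11⊕b12⊕b13⊕b14⊕b15 = 0⊕1⊕0⊕1⊕0⊕1⊕0⊕1 = 0
Syndrome (s8...s1) = 0000 → position 0 (no error).
Overall parity (XOR of all 16 bits, including p0): 1⊕1⊕0⊕0⊕0⊕0⊕1⊕1⊕0⊕1⊕0⊕1⊕0⊕1⊕0⊕1 = 0
Overall=0, syndrome position=0 → no error.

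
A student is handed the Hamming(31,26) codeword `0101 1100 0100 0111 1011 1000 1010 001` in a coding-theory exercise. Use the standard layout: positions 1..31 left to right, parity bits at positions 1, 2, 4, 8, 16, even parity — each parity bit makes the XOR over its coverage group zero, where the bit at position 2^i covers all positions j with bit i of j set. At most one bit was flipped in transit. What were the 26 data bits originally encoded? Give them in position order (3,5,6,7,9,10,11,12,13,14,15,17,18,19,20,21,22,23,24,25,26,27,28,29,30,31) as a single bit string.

01100100011101110001010001

s1: b1⊕b3⊕b5⊕b7⊕b9⊕b11⊕b13⊕b15⊕b17⊕b19⊕b21⊕b23⊕b25⊕b27⊕b29⊕b31 = 0⊕0⊕1⊕0⊕0⊕0⊕0⊕1⊕1⊕1⊕1⊕0⊕1⊕1⊕0⊕1 = 0
s2: b2⊕b3⊕b6⊕b7⊕b10⊕b11⊕b14⊕b15⊕b18⊕b19⊕b22⊕b23⊕b26⊕b27⊕b30⊕b31 = 1⊕0⊕1⊕0⊕1⊕0⊕1⊕1⊕0⊕1⊕0⊕0⊕0⊕1⊕0⊕1 = 0
s4: b4⊕b5⊕b6⊕b7⊕b12⊕b13⊕b14⊕b15⊕b20⊕b21⊕b22⊕b23⊕b28⊕b29⊕b30⊕b31 = 1⊕1⊕1⊕0⊕0⊕0⊕1⊕1⊕1⊕1⊕0⊕0⊕0⊕0⊕0⊕1 = 0
s8: b8⊕b9⊕b10⊕b11⊕b12⊕b13⊕b14⊕b15⊕b24⊕b25⊕b26⊕b27⊕b28⊕b29⊕b30⊕b31 = 0⊕0⊕1⊕0⊕0⊕0⊕1⊕1⊕0⊕1⊕0⊕1⊕0⊕0⊕0⊕1 = 0
s16: b16⊕b17⊕b18⊕b19⊕b20⊕b21⊕b22⊕b23⊕b24⊕b25⊕b26⊕b27⊕b28⊕b29⊕b30⊕b31 = 1⊕1⊕0⊕1⊕1⊕1⊕0⊕0⊕0⊕1⊕0⊕1⊕0⊕0⊕0⊕1 = 0
Syndrome (s16...s1) = 00000 → position 0 (no error).
No correction needed.
Data bits at positions 3,5,6,7,9,10,11,12,13,14,15,17,18,19,20,21,22,23,24,25,26,27,28,29,30,31: 01100100011101110001010001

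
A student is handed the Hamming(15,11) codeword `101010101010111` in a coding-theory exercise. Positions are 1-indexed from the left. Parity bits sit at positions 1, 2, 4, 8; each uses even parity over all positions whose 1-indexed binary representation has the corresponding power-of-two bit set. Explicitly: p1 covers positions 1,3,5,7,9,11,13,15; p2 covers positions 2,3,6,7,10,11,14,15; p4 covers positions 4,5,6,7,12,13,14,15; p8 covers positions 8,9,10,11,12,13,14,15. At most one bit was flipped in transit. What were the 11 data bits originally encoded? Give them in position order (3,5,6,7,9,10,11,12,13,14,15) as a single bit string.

11011010101

s1: b1⊕b3⊕b5⊕b7⊕b9⊕b11⊕b13⊕b15 = 1⊕1⊕1⊕1⊕1⊕1⊕1⊕1 = 0
s2: b2⊕b3⊕b6⊕b7⊕b10⊕b11⊕b14⊕b15 = 0⊕1⊕0⊕1⊕0⊕1⊕1⊕1 = 1
s4: b4⊕b5⊕b6⊕b7⊕b12⊕b13⊕b14⊕b15 = 0⊕1⊕0⊕1⊕0⊕1⊕1⊕1 = 1
s8: b8⊕b9⊕b10⊕b11⊕b12⊕b13⊕b14⊕b15 = 0⊕1⊕0⊕1⊕0⊕1⊕1⊕1 = 1
Syndrome (s8...s1) = 1110 → position 14.
Flip bit 14: corrected codeword = 101010101010101
Data bits at positions 3,5,6,7,9,10,11,12,13,14,15: 11011010101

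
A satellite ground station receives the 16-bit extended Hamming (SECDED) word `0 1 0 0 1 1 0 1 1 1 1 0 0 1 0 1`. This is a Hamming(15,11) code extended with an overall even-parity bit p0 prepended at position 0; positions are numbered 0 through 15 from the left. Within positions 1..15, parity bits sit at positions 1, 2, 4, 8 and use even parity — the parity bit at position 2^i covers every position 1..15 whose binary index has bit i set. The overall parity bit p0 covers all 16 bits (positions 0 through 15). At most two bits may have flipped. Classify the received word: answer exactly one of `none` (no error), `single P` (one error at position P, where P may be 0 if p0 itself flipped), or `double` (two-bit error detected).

s1: b1⊕b3⊕b5⊕b7⊕b9⊕b11⊕b13⊕b15 = 1⊕0⊕1⊕1⊕1⊕0⊕1⊕1 = 0
s2: b2⊕b3⊕b6⊕b7⊕b10⊕b11⊕b14⊕b15 = 0⊕0⊕0⊕1⊕1⊕0⊕0⊕1 = 1
s4: b4⊕b5⊕b6⊕b7⊕b12⊕b13⊕b14⊕b15 = 1⊕1⊕0⊕1⊕0⊕1⊕0⊕1 = 1
s8: b8⊕b9⊕b10⊕b11⊕b12⊕b13⊕b14⊕b15 = 1⊕1⊕1⊕0⊕0⊕1⊕0⊕1 = 1
Syndrome (s8...s1) = 1110 → position 14.
Overall parity (XOR of all 16 bits, including p0): 0⊕1⊕0⊕0⊕1⊕1⊕0⊕1⊕1⊕1⊕1⊕0⊕0⊕1⊕0⊕1 = 1
Overall=1, syndrome position=14 → single-bit error at position 14.

single 14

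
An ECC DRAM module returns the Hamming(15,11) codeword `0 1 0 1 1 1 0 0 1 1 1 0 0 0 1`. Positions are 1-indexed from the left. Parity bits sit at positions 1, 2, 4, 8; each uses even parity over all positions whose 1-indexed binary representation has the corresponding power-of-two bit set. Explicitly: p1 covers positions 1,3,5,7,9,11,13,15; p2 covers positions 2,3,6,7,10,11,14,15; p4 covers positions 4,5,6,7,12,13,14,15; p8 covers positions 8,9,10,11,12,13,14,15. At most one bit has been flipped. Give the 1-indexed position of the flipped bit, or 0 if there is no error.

2

s1: b1⊕b3⊕b5⊕b7⊕b9⊕b11⊕b13⊕b15 = 0⊕0⊕1⊕0⊕1⊕1⊕0⊕1 = 0
s2: b2⊕b3⊕b6⊕b7⊕b10⊕b11⊕b14⊕b15 = 1⊕0⊕1⊕0⊕1⊕1⊕0⊕1 = 1
s4: b4⊕b5⊕b6⊕b7⊕b12⊕b13⊕b14⊕b15 = 1⊕1⊕1⊕0⊕0⊕0⊕0⊕1 = 0
s8: b8⊕b9⊕b10⊕b11⊕b12⊕b13⊕b14⊕b15 = 0⊕1⊕1⊕1⊕0⊕0⊕0⊕1 = 0
Syndrome (s8...s1) = 0010 → position 2.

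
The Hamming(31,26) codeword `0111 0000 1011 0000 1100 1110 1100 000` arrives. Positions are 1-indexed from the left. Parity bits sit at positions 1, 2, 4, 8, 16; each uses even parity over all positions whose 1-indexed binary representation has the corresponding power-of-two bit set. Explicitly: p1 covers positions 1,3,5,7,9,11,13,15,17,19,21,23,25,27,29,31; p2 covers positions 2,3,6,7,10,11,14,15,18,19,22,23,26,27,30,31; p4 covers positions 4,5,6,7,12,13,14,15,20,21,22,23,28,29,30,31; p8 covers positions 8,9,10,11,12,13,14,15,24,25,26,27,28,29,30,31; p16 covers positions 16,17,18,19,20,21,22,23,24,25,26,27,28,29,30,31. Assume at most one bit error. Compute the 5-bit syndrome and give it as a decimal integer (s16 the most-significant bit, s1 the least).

s1: b1⊕b3⊕b5⊕b7⊕b9⊕b11⊕b13⊕b15⊕b17⊕b19⊕b21⊕b23⊕b25⊕b27⊕b29⊕b31 = 0⊕1⊕0⊕0⊕1⊕1⊕0⊕0⊕1⊕0⊕1⊕1⊕1⊕0⊕0⊕0 = 1
s2: b2⊕b3⊕b6⊕b7⊕b10⊕b11⊕b14⊕b15⊕b18⊕b19⊕b22⊕b23⊕b26⊕b27⊕b30⊕b31 = 1⊕1⊕0⊕0⊕0⊕1⊕0⊕0⊕1⊕0⊕1⊕1⊕1⊕0⊕0⊕0 = 1
s4: b4⊕b5⊕b6⊕b7⊕b12⊕b13⊕b14⊕b15⊕b20⊕b21⊕b22⊕b23⊕b28⊕b29⊕b30⊕b31 = 1⊕0⊕0⊕0⊕1⊕0⊕0⊕0⊕0⊕1⊕1⊕1⊕0⊕0⊕0⊕0 = 1
s8: b8⊕b9⊕b10⊕b11⊕b12⊕b13⊕b14⊕b15⊕b24⊕b25⊕b26⊕b27⊕b28⊕b29⊕b30⊕b31 = 0⊕1⊕0⊕1⊕1⊕0⊕0⊕0⊕0⊕1⊕1⊕0⊕0⊕0⊕0⊕0 = 1
s16: b16⊕b17⊕b18⊕b19⊕b20⊕b21⊕b22⊕b23⊕b24⊕b25⊕b26⊕b27⊕b28⊕b29⊕b30⊕b31 = 0⊕1⊕1⊕0⊕0⊕1⊕1⊕1⊕0⊕1⊕1⊕0⊕0⊕0⊕0⊕0 = 1
Syndrome (s16...s1) = 11111 → position 31.

31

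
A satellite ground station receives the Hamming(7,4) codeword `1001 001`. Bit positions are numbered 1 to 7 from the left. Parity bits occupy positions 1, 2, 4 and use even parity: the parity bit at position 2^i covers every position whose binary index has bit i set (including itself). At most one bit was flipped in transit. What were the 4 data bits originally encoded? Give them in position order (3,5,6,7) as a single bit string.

s1: b1⊕b3⊕b5⊕b7 = 1⊕0⊕0⊕1 = 0
s2: b2⊕b3⊕b6⊕b7 = 0⊕0⊕0⊕1 = 1
s4: b4⊕b5⊕b6⊕b7 = 1⊕0⊕0⊕1 = 0
Syndrome (s4...s1) = 010 → position 2.
Flip bit 2: corrected codeword = 1101001
Data bits at positions 3,5,6,7: 0001

0001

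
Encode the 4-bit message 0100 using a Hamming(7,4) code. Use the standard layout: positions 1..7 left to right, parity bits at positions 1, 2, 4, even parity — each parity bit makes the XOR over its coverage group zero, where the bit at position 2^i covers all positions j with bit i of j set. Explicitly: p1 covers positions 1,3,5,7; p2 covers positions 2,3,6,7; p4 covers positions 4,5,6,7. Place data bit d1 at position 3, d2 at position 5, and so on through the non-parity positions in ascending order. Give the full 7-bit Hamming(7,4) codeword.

1001100

Place data bits at non-power-of-two positions: b3=0, b5=1, b6=0, b7=0.
p1 = XOR of data positions {3,5,7} = 0⊕1⊕0 = 1
p2 = XOR of data positions {3,6,7} = 0⊕0⊕0 = 0
p4 = XOR of data positions {5,6,7} = 1⊕0⊕0 = 1
Codeword b1..b7 = 1001100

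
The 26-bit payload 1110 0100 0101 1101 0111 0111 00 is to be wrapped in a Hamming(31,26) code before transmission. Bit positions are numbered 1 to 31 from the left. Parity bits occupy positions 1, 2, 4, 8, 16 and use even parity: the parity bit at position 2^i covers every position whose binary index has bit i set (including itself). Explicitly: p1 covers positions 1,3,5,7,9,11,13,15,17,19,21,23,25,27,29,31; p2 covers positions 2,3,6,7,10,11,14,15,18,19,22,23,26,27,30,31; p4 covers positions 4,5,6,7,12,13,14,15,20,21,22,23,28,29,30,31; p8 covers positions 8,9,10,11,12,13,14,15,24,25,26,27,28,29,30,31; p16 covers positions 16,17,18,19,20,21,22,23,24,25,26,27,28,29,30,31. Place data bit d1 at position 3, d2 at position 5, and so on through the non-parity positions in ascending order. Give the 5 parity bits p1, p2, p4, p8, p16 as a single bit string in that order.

Place data bits at non-power-of-two positions: b3=1, b5=1, b6=1, b7=0, b9=0, b10=1, b11=0, b12=0, b13=0, b14=1, b15=0, b17=1, b18=1, b19=1, b20=0, b21=1, b22=0, b23=1, b24=1, b25=1, b26=0, b27=1, b28=1, b29=1, b30=0, b31=0.
p1 = XOR of data positions {3,5,7,9,11,13,15,17,19,21,23,25,27,29,31} = 1⊕1⊕0⊕0⊕0⊕0⊕0⊕1⊕1⊕1⊕1⊕1⊕1⊕1⊕0 = 1
p2 = XOR of data positions {3,6,7,10,11,14,15,18,19,22,23,26,27,30,31} = 1⊕1⊕0⊕1⊕0⊕1⊕0⊕1⊕1⊕0⊕1⊕0⊕1⊕0⊕0 = 0
p4 = XOR of data positions {5,6,7,12,13,14,15,20,21,22,23,28,29,30,31} = 1⊕1⊕0⊕0⊕0⊕1⊕0⊕0⊕1⊕0⊕1⊕1⊕1⊕0⊕0 = 1
p8 = XOR of data positions {9,10,11,12,13,14,15,24,25,26,27,28,29,30,31} = 0⊕1⊕0⊕0⊕0⊕1⊕0⊕1⊕1⊕0⊕1⊕1⊕1⊕0⊕0 = 1
p16 = XOR of data positions {17,18,19,20,21,22,23,24,25,26,27,28,29,30,31} = 1⊕1⊕1⊕0⊕1⊕0⊕1⊕1⊕1⊕0⊕1⊕1⊕1⊕0⊕0 = 0
Parity bits p1,p2,p4,p8,p16 = 10110

10110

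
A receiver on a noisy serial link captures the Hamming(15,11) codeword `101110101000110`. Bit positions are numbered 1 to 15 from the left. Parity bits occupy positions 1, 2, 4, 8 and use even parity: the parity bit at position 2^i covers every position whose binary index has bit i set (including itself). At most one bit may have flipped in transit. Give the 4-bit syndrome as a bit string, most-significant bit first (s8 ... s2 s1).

s1: b1⊕b3⊕b5⊕b7⊕b9⊕b11⊕b13⊕b15 = 1⊕1⊕1⊕1⊕1⊕0⊕1⊕0 = 0
s2: b2⊕b3⊕b6⊕b7⊕b10⊕b11⊕b14⊕b15 = 0⊕1⊕0⊕1⊕0⊕0⊕1⊕0 = 1
s4: b4⊕b5⊕b6⊕b7⊕b12⊕b13⊕b14⊕b15 = 1⊕1⊕0⊕1⊕0⊕1⊕1⊕0 = 1
s8: b8⊕b9⊕b10⊕b11⊕b12⊕b13⊕b14⊕b15 = 0⊕1⊕0⊕0⊕0⊕1⊕1⊕0 = 1
Syndrome (s8...s1) = 1110 → position 14.

1110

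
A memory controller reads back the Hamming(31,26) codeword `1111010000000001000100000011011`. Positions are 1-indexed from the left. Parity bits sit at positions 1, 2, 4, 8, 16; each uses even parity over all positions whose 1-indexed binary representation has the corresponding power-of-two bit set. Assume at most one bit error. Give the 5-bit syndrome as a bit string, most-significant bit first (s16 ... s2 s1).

s1: b1⊕b3⊕b5⊕b7⊕b9⊕b11⊕b13⊕b15⊕b17⊕b19⊕b21⊕b23⊕b25⊕b27⊕b29⊕b31 = 1⊕1⊕0⊕0⊕0⊕0⊕0⊕0⊕0⊕0⊕0⊕0⊕0⊕1⊕0⊕1 = 0
s2: b2⊕b3⊕b6⊕b7⊕b10⊕b11⊕b14⊕b15⊕b18⊕b19⊕b22⊕b23⊕b26⊕b27⊕b30⊕b31 = 1⊕1⊕1⊕0⊕0⊕0⊕0⊕0⊕0⊕0⊕0⊕0⊕0⊕1⊕1⊕1 = 0
s4: b4⊕b5⊕b6⊕b7⊕b12⊕b13⊕b14⊕b15⊕b20⊕b21⊕b22⊕b23⊕b28⊕b29⊕b30⊕b31 = 1⊕0⊕1⊕0⊕0⊕0⊕0⊕0⊕1⊕0⊕0⊕0⊕1⊕0⊕1⊕1 = 0
s8: b8⊕b9⊕b10⊕b11⊕b12⊕b13⊕b14⊕b15⊕b24⊕b25⊕b26⊕b27⊕b28⊕b29⊕b30⊕b31 = 0⊕0⊕0⊕0⊕0⊕0⊕0⊕0⊕0⊕0⊕0⊕1⊕1⊕0⊕1⊕1 = 0
s16: b16⊕b17⊕b18⊕b19⊕b20⊕b21⊕b22⊕b23⊕b24⊕b25⊕b26⊕b27⊕b28⊕b29⊕b30⊕b31 = 1⊕0⊕0⊕0⊕1⊕0⊕0⊕0⊕0⊕0⊕0⊕1⊕1⊕0⊕1⊕1 = 0
Syndrome (s16...s1) = 00000 → position 0 (no error).

00000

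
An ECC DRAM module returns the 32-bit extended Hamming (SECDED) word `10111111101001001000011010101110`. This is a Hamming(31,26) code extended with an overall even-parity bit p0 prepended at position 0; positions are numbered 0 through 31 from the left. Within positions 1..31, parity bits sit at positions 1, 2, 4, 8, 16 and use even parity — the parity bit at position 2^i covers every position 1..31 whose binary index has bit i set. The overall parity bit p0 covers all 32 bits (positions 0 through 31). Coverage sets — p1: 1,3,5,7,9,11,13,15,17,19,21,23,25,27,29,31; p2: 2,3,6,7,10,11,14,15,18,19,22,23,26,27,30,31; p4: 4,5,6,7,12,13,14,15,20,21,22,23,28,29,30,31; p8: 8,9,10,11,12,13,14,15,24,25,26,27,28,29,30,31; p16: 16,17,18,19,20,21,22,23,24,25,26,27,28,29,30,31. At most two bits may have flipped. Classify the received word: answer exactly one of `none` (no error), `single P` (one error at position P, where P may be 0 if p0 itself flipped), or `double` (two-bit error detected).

s1: b1⊕b3⊕b5⊕b7⊕b9⊕b11⊕b13⊕b15⊕b17⊕b19⊕b21⊕b23⊕b25⊕b27⊕b29⊕b31 = 0⊕1⊕1⊕1⊕0⊕0⊕1⊕0⊕0⊕0⊕1⊕0⊕0⊕0⊕1⊕0 = 0
s2: b2⊕b3⊕b6⊕b7⊕b10⊕b11⊕b14⊕b15⊕b18⊕b19⊕b22⊕b23⊕b26⊕b27⊕b30⊕b31 = 1⊕1⊕1⊕1⊕1⊕0⊕0⊕0⊕0⊕0⊕1⊕0⊕1⊕0⊕1⊕0 = 0
s4: b4⊕b5⊕b6⊕b7⊕b12⊕b13⊕b14⊕b15⊕b20⊕b21⊕b22⊕b23⊕b28⊕b29⊕b30⊕b31 = 1⊕1⊕1⊕1⊕0⊕1⊕0⊕0⊕0⊕1⊕1⊕0⊕1⊕1⊕1⊕0 = 0
s8: b8⊕b9⊕b10⊕b11⊕b12⊕b13⊕b14⊕b15⊕b24⊕b25⊕b26⊕b27⊕b28⊕b29⊕b30⊕b31 = 1⊕0⊕1⊕0⊕0⊕1⊕0⊕0⊕1⊕0⊕1⊕0⊕1⊕1⊕1⊕0 = 0
s16: b16⊕b17⊕b18⊕b19⊕b20⊕b21⊕b22⊕b23⊕b24⊕b25⊕b26⊕b27⊕b28⊕b29⊕b30⊕b31 = 1⊕0⊕0⊕0⊕0⊕1⊕1⊕0⊕1⊕0⊕1⊕0⊕1⊕1⊕1⊕0 = 0
Syndrome (s16...s1) = 00000 → position 0 (no error).
Overall parity (XOR of all 32 bits, including p0): 1⊕0⊕1⊕1⊕1⊕1⊕1⊕1⊕1⊕0⊕1⊕0⊕0⊕1⊕0⊕0⊕1⊕0⊕0⊕0⊕0⊕1⊕1⊕0⊕1⊕0⊕1⊕0⊕1⊕1⊕1⊕0 = 0
Overall=0, syndrome position=0 → no error.

none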